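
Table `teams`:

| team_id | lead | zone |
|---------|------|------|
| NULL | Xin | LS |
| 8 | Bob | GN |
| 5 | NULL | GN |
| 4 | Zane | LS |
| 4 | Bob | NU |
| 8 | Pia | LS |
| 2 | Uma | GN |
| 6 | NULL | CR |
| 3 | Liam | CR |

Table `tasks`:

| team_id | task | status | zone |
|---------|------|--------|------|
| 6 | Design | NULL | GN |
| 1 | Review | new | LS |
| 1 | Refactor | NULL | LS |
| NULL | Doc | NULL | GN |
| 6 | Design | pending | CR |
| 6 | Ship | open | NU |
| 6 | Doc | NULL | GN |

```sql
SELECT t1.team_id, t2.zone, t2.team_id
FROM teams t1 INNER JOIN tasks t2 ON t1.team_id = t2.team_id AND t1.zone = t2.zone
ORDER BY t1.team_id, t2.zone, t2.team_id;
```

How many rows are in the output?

INNER JOIN keeps only pairs where the ON condition holds.
Matching on t1.team_id = t2.team_id AND t1.zone = t2.zone. A NULL in a compared column never satisfies the condition.
- t1 (team_id=NULL, zone=LS) has no partner → excluded.
- t1 (team_id=8, zone=GN) has no partner → excluded.
- t1 (team_id=5, zone=GN) has no partner → excluded.
- t1 (team_id=4, zone=LS) has no partner → excluded.
- t1 (team_id=4, zone=NU) has no partner → excluded.
- t1 (team_id=8, zone=LS) has no partner → excluded.
- t1 (team_id=2, zone=GN) has no partner → excluded.
- t1 (team_id=6, zone=CR) pairs with 1 row(s) of t2.
- t1 (team_id=3, zone=CR) has no partner → excluded.
Total: 1 rows.

1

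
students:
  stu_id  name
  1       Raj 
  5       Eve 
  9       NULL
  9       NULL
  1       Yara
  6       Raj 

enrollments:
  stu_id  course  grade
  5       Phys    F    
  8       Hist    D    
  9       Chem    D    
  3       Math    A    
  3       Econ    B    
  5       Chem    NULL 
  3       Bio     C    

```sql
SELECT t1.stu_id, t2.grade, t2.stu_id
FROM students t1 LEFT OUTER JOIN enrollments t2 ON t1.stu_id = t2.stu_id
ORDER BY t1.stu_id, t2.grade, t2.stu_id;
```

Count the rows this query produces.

LEFT JOIN keeps every row from `students`; unmatched rows get NULL for `enrollments`'s columns.
Matching on t1.stu_id = t2.stu_id.
- t1 row (stu_id=1): no match → kept, t2 columns NULL.
- t1 row (stu_id=5): matches 2 t2 row(s) → 2 output row(s).
- t1 row (stu_id=9): matches 1 t2 row(s) → 1 output row(s).
- t1 row (stu_id=9): matches 1 t2 row(s) → 1 output row(s).
- t1 row (stu_id=1): no match → kept, t2 columns NULL.
- t1 row (stu_id=6): no match → kept, t2 columns NULL.
Total: 4 matched + 3 padded = 7 rows.

7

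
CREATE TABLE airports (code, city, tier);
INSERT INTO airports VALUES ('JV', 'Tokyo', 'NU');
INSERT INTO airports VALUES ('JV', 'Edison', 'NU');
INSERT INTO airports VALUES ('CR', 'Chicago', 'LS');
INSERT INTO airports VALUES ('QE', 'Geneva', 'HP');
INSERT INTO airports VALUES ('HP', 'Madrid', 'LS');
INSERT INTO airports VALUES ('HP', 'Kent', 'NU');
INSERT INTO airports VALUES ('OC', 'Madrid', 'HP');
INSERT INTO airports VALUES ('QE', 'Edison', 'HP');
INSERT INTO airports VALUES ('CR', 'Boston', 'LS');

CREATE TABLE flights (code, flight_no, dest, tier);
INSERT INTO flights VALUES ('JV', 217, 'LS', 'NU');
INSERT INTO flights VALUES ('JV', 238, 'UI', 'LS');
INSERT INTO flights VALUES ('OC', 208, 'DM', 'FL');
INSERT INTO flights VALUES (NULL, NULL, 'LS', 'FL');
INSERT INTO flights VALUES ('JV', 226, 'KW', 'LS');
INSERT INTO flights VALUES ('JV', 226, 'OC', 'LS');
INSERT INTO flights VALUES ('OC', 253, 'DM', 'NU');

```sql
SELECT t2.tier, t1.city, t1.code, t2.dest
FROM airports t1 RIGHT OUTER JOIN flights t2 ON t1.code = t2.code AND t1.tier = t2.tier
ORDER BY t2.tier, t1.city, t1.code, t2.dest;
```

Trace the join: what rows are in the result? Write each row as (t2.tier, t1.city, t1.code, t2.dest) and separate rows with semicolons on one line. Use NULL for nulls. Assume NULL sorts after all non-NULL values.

(FL, NULL, NULL, DM); (FL, NULL, NULL, LS); (LS, NULL, NULL, KW); (LS, NULL, NULL, OC); (LS, NULL, NULL, UI); (NU, Edison, JV, LS); (NU, Tokyo, JV, LS); (NU, NULL, NULL, DM)

RIGHT JOIN keeps every row from `flights`; unmatched rows get NULL for `airports`'s columns.
Matching on t1.code = t2.code AND t1.tier = t2.tier. A NULL in a compared column never satisfies the condition.
- t1 row (code=JV, tier=NU): matches 1 t2 row(s) → 1 output row(s).
- t1 row (code=JV, tier=NU): matches 1 t2 row(s) → 1 output row(s).
- t1 row (code=CR, tier=LS): no match.
- t1 row (code=QE, tier=HP): no match.
- t1 row (code=HP, tier=LS): no match.
- t1 row (code=HP, tier=NU): no match.
- t1 row (code=OC, tier=HP): no match.
- t1 row (code=QE, tier=HP): no match.
- t1 row (code=CR, tier=LS): no match.
- 6 row(s) from t2 found no t1 partner → padded with NULL.
After projecting and ordering:
t2.tier | t1.city | t1.code | t2.dest
FL | NULL | NULL | DM
FL | NULL | NULL | LS
LS | NULL | NULL | KW
LS | NULL | NULL | OC
LS | NULL | NULL | UI
NU | Edison | JV | LS
NU | Tokyo | JV | LS
NU | NULL | NULL | DM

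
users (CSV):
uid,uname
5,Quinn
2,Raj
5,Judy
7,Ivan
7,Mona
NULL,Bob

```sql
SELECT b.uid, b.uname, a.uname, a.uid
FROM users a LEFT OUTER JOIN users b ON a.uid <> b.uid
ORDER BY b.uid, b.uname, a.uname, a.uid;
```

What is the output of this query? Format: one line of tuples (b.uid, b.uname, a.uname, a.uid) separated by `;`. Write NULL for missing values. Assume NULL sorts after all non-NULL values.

(2, Raj, Ivan, 7); (2, Raj, Judy, 5); (2, Raj, Mona, 7); (2, Raj, Quinn, 5); (5, Judy, Ivan, 7); (5, Judy, Mona, 7); (5, Judy, Raj, 2); (5, Quinn, Ivan, 7); (5, Quinn, Mona, 7); (5, Quinn, Raj, 2); (7, Ivan, Judy, 5); (7, Ivan, Quinn, 5); (7, Ivan, Raj, 2); (7, Mona, Judy, 5); (7, Mona, Quinn, 5); (7, Mona, Raj, 2); (NULL, NULL, Bob, NULL)

LEFT JOIN keeps every row from `users a`; unmatched rows get NULL for `users b`'s columns.
Matching on a.uid <> b.uid. A NULL in a compared column never satisfies the condition.
Matched pairs: 16; unmatched a rows kept: 1.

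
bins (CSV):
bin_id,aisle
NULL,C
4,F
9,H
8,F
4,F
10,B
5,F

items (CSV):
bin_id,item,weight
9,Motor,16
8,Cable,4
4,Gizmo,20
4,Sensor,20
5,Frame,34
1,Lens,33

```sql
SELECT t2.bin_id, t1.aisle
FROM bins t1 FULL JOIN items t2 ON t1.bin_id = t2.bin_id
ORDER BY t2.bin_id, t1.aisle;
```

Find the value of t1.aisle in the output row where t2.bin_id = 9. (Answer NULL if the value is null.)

H

FULL OUTER JOIN keeps every row from both sides; unmatched rows get NULL for the other side's columns.
Matching on t1.bin_id = t2.bin_id. A NULL in a compared column never satisfies the condition.
- t1 row (bin_id=NULL): no match → kept, t2 columns NULL.
- t1 row (bin_id=4): matches 2 t2 row(s) → 2 output row(s).
- t1 row (bin_id=9): matches 1 t2 row(s) → 1 output row(s).
- t1 row (bin_id=8): matches 1 t2 row(s) → 1 output row(s).
- t1 row (bin_id=4): matches 2 t2 row(s) → 2 output row(s).
- t1 row (bin_id=10): no match → kept, t2 columns NULL.
- t1 row (bin_id=5): matches 1 t2 row(s) → 1 output row(s).
- 1 t2 row(s) had no t1 match → kept, t1 columns NULL.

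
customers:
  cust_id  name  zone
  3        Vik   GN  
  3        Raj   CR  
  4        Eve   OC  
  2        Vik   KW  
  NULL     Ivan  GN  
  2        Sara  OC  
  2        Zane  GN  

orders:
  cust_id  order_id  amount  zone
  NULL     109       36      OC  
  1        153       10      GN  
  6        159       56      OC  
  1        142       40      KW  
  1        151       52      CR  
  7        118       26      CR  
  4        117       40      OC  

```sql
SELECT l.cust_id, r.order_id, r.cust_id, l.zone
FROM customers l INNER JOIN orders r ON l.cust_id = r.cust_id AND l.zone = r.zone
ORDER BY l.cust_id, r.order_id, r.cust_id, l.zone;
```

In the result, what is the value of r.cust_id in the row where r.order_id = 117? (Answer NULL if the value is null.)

4

INNER JOIN keeps only pairs where the ON condition holds.
Matching on l.cust_id = r.cust_id AND l.zone = r.zone. A NULL in a compared column never satisfies the condition.
- l (cust_id=3, zone=GN) has no partner → excluded.
- l (cust_id=3, zone=CR) has no partner → excluded.
- l (cust_id=4, zone=OC) pairs with 1 row(s) of r.
- l (cust_id=2, zone=KW) has no partner → excluded.
- l (cust_id=NULL, zone=GN) has no partner → excluded.
- l (cust_id=2, zone=OC) has no partner → excluded.
- l (cust_id=2, zone=GN) has no partner → excluded.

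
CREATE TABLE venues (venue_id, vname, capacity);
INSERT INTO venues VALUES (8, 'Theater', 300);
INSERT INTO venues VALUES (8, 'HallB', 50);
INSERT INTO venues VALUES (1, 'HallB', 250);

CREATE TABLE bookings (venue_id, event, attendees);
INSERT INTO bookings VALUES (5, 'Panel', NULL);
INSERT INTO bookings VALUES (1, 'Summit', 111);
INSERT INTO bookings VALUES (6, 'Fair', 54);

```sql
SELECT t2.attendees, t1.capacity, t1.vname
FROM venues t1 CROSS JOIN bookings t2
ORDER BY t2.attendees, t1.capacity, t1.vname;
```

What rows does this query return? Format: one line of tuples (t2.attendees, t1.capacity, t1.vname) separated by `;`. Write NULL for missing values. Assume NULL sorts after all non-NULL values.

(54, 50, HallB); (54, 250, HallB); (54, 300, Theater); (111, 50, HallB); (111, 250, HallB); (111, 300, Theater); (NULL, 50, HallB); (NULL, 250, HallB); (NULL, 300, Theater)

CROSS JOIN pairs every row of `venues` with every row of `bookings`: 3 × 3 = 9 rows.
After projecting and ordering:
t2.attendees | t1.capacity | t1.vname
54 | 50 | HallB
54 | 250 | HallB
54 | 300 | Theater
111 | 50 | HallB
111 | 250 | HallB
111 | 300 | Theater
NULL | 50 | HallB
NULL | 250 | HallB
NULL | 300 | Theater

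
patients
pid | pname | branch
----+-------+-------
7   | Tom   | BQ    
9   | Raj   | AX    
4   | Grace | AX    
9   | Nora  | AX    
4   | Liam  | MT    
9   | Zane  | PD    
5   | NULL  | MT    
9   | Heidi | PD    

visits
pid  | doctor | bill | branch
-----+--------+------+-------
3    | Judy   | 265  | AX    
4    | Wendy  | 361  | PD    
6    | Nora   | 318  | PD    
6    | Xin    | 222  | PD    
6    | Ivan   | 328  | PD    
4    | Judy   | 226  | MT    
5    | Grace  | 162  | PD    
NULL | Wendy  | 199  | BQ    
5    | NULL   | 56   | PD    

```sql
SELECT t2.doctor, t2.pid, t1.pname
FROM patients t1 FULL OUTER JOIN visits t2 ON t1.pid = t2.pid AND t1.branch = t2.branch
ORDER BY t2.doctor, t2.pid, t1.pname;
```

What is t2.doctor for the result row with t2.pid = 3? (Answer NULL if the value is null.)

FULL OUTER JOIN keeps every row from both sides; unmatched rows get NULL for the other side's columns.
Matching on t1.pid = t2.pid AND t1.branch = t2.branch. A NULL in a compared column never satisfies the condition.
Matched pairs: 1; unmatched t1 rows kept: 7; unmatched t2 rows kept: 8.

Judy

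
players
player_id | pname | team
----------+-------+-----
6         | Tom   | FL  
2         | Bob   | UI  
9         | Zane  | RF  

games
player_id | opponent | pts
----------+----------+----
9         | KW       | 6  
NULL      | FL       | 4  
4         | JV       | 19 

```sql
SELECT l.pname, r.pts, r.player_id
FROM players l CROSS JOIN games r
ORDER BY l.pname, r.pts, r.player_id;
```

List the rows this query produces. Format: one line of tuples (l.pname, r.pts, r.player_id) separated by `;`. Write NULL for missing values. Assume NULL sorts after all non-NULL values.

(Bob, 4, NULL); (Bob, 6, 9); (Bob, 19, 4); (Tom, 4, NULL); (Tom, 6, 9); (Tom, 19, 4); (Zane, 4, NULL); (Zane, 6, 9); (Zane, 19, 4)

CROSS JOIN pairs every row of `players` with every row of `games`: 3 × 3 = 9 rows.
After projecting and ordering:
l.pname | r.pts | r.player_id
Bob | 4 | NULL
Bob | 6 | 9
Bob | 19 | 4
Tom | 4 | NULL
Tom | 6 | 9
Tom | 19 | 4
Zane | 4 | NULL
Zane | 6 | 9
Zane | 19 | 4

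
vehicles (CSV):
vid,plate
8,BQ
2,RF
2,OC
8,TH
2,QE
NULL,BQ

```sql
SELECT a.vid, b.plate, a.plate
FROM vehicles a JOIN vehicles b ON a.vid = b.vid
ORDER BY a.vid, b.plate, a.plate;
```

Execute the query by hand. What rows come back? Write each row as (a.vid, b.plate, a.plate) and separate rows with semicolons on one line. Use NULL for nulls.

(2, OC, OC); (2, OC, QE); (2, OC, RF); (2, QE, OC); (2, QE, QE); (2, QE, RF); (2, RF, OC); (2, RF, QE); (2, RF, RF); (8, BQ, BQ); (8, BQ, TH); (8, TH, BQ); (8, TH, TH)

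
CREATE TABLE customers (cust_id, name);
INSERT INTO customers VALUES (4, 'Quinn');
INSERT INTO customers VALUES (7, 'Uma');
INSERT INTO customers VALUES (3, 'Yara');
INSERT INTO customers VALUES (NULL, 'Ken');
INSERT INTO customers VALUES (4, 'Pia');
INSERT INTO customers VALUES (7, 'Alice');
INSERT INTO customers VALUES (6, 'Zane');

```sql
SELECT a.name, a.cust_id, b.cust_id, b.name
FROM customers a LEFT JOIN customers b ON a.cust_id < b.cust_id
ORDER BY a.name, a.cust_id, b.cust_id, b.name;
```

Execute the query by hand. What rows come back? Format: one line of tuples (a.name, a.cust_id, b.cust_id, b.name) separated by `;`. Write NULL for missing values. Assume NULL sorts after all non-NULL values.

LEFT JOIN keeps every row from `customers a`; unmatched rows get NULL for `customers b`'s columns.
Matching on a.cust_id < b.cust_id. A NULL in a compared column never satisfies the condition.
- a (cust_id=4) pairs with 3 row(s) of b.
- a (cust_id=7) has no partner → padded with NULL.
- a (cust_id=3) pairs with 5 row(s) of b.
- a (cust_id=NULL) has no partner → padded with NULL.
- a (cust_id=4) pairs with 3 row(s) of b.
- a (cust_id=7) has no partner → padded with NULL.
- a (cust_id=6) pairs with 2 row(s) of b.

(Alice, 7, NULL, NULL); (Ken, NULL, NULL, NULL); (Pia, 4, 6, Zane); (Pia, 4, 7, Alice); (Pia, 4, 7, Uma); (Quinn, 4, 6, Zane); (Quinn, 4, 7, Alice); (Quinn, 4, 7, Uma); (Uma, 7, NULL, NULL); (Yara, 3, 4, Pia); (Yara, 3, 4, Quinn); (Yara, 3, 6, Zane); (Yara, 3, 7, Alice); (Yara, 3, 7, Uma); (Zane, 6, 7, Alice); (Zane, 6, 7, Uma)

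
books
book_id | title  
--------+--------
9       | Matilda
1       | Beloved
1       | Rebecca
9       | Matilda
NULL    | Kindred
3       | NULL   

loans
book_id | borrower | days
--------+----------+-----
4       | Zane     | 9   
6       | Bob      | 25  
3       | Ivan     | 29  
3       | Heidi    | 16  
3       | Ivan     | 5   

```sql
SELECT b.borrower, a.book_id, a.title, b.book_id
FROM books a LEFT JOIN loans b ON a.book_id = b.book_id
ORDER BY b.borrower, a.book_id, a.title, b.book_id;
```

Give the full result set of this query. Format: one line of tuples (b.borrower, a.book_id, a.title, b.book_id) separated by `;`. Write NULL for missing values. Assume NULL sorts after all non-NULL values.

LEFT JOIN keeps every row from `books`; unmatched rows get NULL for `loans`'s columns.
Matching on a.book_id = b.book_id. A NULL in a compared column never satisfies the condition.
- a (book_id=9) has no partner → padded with NULL.
- a (book_id=1) has no partner → padded with NULL.
- a (book_id=1) has no partner → padded with NULL.
- a (book_id=9) has no partner → padded with NULL.
- a (book_id=NULL) has no partner → padded with NULL.
- a (book_id=3) pairs with 3 row(s) of b.
After projecting and ordering:
b.borrower | a.book_id | a.title | b.book_id
Heidi | 3 | NULL | 3
Ivan | 3 | NULL | 3
Ivan | 3 | NULL | 3
NULL | 1 | Beloved | NULL
NULL | 1 | Rebecca | NULL
NULL | 9 | Matilda | NULL
NULL | 9 | Matilda | NULL
NULL | NULL | Kindred | NULL

(Heidi, 3, NULL, 3); (Ivan, 3, NULL, 3); (Ivan, 3, NULL, 3); (NULL, 1, Beloved, NULL); (NULL, 1, Rebecca, NULL); (NULL, 9, Matilda, NULL); (NULL, 9, Matilda, NULL); (NULL, NULL, Kindred, NULL)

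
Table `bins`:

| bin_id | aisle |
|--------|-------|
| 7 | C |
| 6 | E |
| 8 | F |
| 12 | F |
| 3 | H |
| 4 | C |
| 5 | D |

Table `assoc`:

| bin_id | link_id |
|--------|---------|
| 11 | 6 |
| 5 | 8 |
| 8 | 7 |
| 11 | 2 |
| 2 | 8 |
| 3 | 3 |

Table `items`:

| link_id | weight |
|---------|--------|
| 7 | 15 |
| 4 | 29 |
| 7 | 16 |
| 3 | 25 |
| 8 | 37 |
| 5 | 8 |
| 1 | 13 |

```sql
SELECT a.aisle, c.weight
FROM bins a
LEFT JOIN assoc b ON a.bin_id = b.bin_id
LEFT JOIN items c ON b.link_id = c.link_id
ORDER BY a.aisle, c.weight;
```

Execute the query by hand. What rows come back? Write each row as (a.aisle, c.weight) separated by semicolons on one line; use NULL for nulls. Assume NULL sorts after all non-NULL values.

(C, NULL); (C, NULL); (D, 37); (E, NULL); (F, 15); (F, 16); (F, NULL); (H, 25)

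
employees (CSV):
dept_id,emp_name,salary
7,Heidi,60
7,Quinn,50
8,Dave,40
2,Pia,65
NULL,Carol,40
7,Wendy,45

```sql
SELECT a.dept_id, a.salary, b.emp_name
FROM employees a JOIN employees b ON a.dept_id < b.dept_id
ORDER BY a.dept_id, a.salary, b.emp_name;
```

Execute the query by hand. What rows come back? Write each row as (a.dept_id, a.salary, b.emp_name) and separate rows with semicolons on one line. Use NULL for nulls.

(2, 65, Dave); (2, 65, Heidi); (2, 65, Quinn); (2, 65, Wendy); (7, 45, Dave); (7, 50, Dave); (7, 60, Dave)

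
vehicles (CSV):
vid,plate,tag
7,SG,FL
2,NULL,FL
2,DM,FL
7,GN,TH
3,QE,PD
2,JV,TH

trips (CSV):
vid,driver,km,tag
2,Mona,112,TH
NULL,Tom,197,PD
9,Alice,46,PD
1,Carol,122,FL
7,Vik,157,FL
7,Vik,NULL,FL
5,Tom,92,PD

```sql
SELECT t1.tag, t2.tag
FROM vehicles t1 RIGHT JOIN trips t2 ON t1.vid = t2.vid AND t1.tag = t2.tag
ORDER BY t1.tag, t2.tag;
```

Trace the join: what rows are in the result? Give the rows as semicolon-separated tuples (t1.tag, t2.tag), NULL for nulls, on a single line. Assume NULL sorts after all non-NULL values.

RIGHT JOIN keeps every row from `trips`; unmatched rows get NULL for `vehicles`'s columns.
Matching on t1.vid = t2.vid AND t1.tag = t2.tag. A NULL in a compared column never satisfies the condition.
- t1[0] vid=7, tag=FL → 2 match(es) in t2 → 2 row(s).
- t1[1] vid=2, tag=FL → no match.
- t1[2] vid=2, tag=FL → no match.
- t1[3] vid=7, tag=TH → no match.
- t1[4] vid=3, tag=PD → no match.
- t1[5] vid=2, tag=TH → 1 match(es) in t2 → 1 row(s).
- plus 4 unmatched t2 row(s), each kept with NULL t1 columns.
After projecting and ordering:
t1.tag | t2.tag
FL | FL
FL | FL
TH | TH
NULL | FL
NULL | PD
NULL | PD
NULL | PD

(FL, FL); (FL, FL); (TH, TH); (NULL, FL); (NULL, PD); (NULL, PD); (NULL, PD)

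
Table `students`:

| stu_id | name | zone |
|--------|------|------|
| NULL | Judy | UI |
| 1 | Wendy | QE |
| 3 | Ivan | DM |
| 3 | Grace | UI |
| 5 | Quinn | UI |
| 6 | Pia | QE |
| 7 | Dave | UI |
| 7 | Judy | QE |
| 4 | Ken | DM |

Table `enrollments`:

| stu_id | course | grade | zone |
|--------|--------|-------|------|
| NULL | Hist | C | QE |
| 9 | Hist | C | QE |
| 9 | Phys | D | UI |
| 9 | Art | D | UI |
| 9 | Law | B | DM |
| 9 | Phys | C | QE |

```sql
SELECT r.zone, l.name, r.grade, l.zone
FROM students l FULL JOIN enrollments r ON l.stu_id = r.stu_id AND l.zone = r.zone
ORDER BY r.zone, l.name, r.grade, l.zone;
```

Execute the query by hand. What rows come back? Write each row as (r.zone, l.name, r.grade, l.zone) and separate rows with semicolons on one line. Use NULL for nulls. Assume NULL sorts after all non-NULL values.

(DM, NULL, B, NULL); (QE, NULL, C, NULL); (QE, NULL, C, NULL); (QE, NULL, C, NULL); (UI, NULL, D, NULL); (UI, NULL, D, NULL); (NULL, Dave, NULL, UI); (NULL, Grace, NULL, UI); (NULL, Ivan, NULL, DM); (NULL, Judy, NULL, QE); (NULL, Judy, NULL, UI); (NULL, Ken, NULL, DM); (NULL, Pia, NULL, QE); (NULL, Quinn, NULL, UI); (NULL, Wendy, NULL, QE)

FULL OUTER JOIN keeps every row from both sides; unmatched rows get NULL for the other side's columns.
Matching on l.stu_id = r.stu_id AND l.zone = r.zone. A NULL in a compared column never satisfies the condition.
- l[0] stu_id=NULL, zone=UI → no match; kept with NULLs on the r side.
- l[1] stu_id=1, zone=QE → no match; kept with NULLs on the r side.
- l[2] stu_id=3, zone=DM → no match; kept with NULLs on the r side.
- l[3] stu_id=3, zone=UI → no match; kept with NULLs on the r side.
- l[4] stu_id=5, zone=UI → no match; kept with NULLs on the r side.
- l[5] stu_id=6, zone=QE → no match; kept with NULLs on the r side.
- l[6] stu_id=7, zone=UI → no match; kept with NULLs on the r side.
- l[7] stu_id=7, zone=QE → no match; kept with NULLs on the r side.
- l[8] stu_id=4, zone=DM → no match; kept with NULLs on the r side.
- 6 row(s) from r found no l partner → padded with NULL.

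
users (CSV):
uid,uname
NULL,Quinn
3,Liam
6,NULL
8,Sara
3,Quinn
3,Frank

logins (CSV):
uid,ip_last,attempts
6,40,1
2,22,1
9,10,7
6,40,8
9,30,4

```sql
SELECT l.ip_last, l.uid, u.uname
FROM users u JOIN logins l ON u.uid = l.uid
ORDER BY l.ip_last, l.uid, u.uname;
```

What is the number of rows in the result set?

INNER JOIN keeps only pairs where the ON condition holds.
Matching on u.uid = l.uid. A NULL in a compared column never satisfies the condition.
Matched pairs: 2.
Total: 2 rows.

2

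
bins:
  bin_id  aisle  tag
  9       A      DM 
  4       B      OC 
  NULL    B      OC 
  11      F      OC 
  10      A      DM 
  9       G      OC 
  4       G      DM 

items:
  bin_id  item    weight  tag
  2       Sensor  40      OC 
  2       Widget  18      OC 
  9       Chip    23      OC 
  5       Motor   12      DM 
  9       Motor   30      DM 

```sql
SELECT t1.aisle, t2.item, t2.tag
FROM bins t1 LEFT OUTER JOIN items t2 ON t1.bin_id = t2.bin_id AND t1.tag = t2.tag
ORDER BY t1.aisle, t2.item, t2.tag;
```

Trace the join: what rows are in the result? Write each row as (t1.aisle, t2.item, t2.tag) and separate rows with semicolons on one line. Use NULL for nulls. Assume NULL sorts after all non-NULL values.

(A, Motor, DM); (A, NULL, NULL); (B, NULL, NULL); (B, NULL, NULL); (F, NULL, NULL); (G, Chip, OC); (G, NULL, NULL)

LEFT JOIN keeps every row from `bins`; unmatched rows get NULL for `items`'s columns.
Matching on t1.bin_id = t2.bin_id AND t1.tag = t2.tag. A NULL in a compared column never satisfies the condition.
- t1 row (bin_id=9, tag=DM): matches 1 t2 row(s) → 1 output row(s).
- t1 row (bin_id=4, tag=OC): no match → kept, t2 columns NULL.
- t1 row (bin_id=NULL, tag=OC): no match → kept, t2 columns NULL.
- t1 row (bin_id=11, tag=OC): no match → kept, t2 columns NULL.
- t1 row (bin_id=10, tag=DM): no match → kept, t2 columns NULL.
- t1 row (bin_id=9, tag=OC): matches 1 t2 row(s) → 1 output row(s).
- t1 row (bin_id=4, tag=DM): no match → kept, t2 columns NULL.
After projecting and ordering:
t1.aisle | t2.item | t2.tag
A | Motor | DM
A | NULL | NULL
B | NULL | NULL
B | NULL | NULL
F | NULL | NULL
G | Chip | OC
G | NULL | NULL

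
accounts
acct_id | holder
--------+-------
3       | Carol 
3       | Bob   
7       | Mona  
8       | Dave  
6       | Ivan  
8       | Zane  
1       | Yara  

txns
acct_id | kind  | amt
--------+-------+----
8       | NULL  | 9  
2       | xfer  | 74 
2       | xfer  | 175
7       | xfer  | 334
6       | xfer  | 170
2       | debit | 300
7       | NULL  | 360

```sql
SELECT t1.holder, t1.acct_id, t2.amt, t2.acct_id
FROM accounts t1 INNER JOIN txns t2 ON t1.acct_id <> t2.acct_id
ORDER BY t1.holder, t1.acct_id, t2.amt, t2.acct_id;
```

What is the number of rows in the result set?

INNER JOIN keeps only pairs where the ON condition holds.
Matching on t1.acct_id <> t2.acct_id.
- acct_id=3: 7 matching t2 row(s), so 7 row(s) emitted.
- acct_id=3: 7 matching t2 row(s), so 7 row(s) emitted.
- acct_id=7: 5 matching t2 row(s), so 5 row(s) emitted.
- acct_id=8: 6 matching t2 row(s), so 6 row(s) emitted.
- acct_id=6: 6 matching t2 row(s), so 6 row(s) emitted.
- acct_id=8: 6 matching t2 row(s), so 6 row(s) emitted.
- acct_id=1: 7 matching t2 row(s), so 7 row(s) emitted.
Total: 44 rows.

44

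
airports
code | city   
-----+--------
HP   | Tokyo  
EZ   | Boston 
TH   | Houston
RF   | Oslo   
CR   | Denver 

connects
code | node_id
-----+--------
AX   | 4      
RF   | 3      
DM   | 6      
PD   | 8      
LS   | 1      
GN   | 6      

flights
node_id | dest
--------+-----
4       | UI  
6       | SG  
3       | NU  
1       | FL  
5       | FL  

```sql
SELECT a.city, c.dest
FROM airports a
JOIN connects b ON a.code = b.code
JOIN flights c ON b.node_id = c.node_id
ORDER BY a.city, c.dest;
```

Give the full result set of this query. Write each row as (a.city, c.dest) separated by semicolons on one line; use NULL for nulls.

Step 1 — a INNER JOIN b on code → 1 row(s).
Then INNER JOIN `flights c` on node_id: keep only rows whose b.node_id appears in c.

(Oslo, NU)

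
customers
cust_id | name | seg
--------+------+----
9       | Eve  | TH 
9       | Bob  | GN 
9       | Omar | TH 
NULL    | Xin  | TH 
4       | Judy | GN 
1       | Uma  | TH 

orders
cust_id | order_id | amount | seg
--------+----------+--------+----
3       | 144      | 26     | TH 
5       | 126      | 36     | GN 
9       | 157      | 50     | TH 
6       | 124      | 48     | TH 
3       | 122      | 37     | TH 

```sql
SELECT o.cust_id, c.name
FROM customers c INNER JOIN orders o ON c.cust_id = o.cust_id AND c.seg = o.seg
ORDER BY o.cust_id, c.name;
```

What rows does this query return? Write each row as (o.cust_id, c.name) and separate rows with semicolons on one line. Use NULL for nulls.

(9, Eve); (9, Omar)

INNER JOIN keeps only pairs where the ON condition holds.
Matching on c.cust_id = o.cust_id AND c.seg = o.seg. A NULL in a compared column never satisfies the condition.
- cust_id=9, seg=TH: 1 matching o row(s), so 1 row(s) emitted.
- cust_id=9, seg=GN: no matching o row, dropped.
- cust_id=9, seg=TH: 1 matching o row(s), so 1 row(s) emitted.
- cust_id=NULL, seg=TH: no matching o row, dropped.
- cust_id=4, seg=GN: no matching o row, dropped.
- cust_id=1, seg=TH: no matching o row, dropped.
After projecting and ordering:
o.cust_id | c.name
9 | Eve
9 | Omar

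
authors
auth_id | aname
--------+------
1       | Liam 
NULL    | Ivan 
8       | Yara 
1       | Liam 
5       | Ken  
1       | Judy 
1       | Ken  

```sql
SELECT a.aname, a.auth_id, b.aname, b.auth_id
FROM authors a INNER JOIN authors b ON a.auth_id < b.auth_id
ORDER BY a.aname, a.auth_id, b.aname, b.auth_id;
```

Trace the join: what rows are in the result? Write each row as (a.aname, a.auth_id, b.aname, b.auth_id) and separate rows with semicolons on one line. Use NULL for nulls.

(Judy, 1, Ken, 5); (Judy, 1, Yara, 8); (Ken, 1, Ken, 5); (Ken, 1, Yara, 8); (Ken, 5, Yara, 8); (Liam, 1, Ken, 5); (Liam, 1, Ken, 5); (Liam, 1, Yara, 8); (Liam, 1, Yara, 8)

INNER JOIN keeps only pairs where the ON condition holds.
Matching on a.auth_id < b.auth_id. A NULL in a compared column never satisfies the condition.
Matched pairs: 9.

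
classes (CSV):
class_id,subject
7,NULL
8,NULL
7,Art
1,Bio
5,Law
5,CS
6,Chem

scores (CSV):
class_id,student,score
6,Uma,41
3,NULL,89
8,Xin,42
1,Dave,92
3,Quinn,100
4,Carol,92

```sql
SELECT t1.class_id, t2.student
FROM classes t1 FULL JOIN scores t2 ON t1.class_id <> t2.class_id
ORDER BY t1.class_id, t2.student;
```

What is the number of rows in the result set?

39

FULL OUTER JOIN keeps every row from both sides; unmatched rows get NULL for the other side's columns.
Matching on t1.class_id <> t2.class_id.
- t1[0] class_id=7 → 6 match(es) in t2 → 6 row(s).
- t1[1] class_id=8 → 5 match(es) in t2 → 5 row(s).
- t1[2] class_id=7 → 6 match(es) in t2 → 6 row(s).
- t1[3] class_id=1 → 5 match(es) in t2 → 5 row(s).
- t1[4] class_id=5 → 6 match(es) in t2 → 6 row(s).
- t1[5] class_id=5 → 6 match(es) in t2 → 6 row(s).
- t1[6] class_id=6 → 5 match(es) in t2 → 5 row(s).
Total: 39 rows.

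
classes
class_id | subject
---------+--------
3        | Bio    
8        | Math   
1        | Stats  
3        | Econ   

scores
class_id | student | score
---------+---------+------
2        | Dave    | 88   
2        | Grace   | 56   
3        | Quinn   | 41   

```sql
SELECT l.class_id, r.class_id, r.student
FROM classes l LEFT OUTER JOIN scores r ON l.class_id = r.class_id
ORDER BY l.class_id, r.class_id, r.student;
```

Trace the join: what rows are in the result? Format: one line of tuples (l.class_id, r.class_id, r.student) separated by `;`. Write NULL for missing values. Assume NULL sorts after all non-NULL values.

LEFT JOIN keeps every row from `classes`; unmatched rows get NULL for `scores`'s columns.
Matching on l.class_id = r.class_id.
Matched pairs: 2; unmatched l rows kept: 2.

(1, NULL, NULL); (3, 3, Quinn); (3, 3, Quinn); (8, NULL, NULL)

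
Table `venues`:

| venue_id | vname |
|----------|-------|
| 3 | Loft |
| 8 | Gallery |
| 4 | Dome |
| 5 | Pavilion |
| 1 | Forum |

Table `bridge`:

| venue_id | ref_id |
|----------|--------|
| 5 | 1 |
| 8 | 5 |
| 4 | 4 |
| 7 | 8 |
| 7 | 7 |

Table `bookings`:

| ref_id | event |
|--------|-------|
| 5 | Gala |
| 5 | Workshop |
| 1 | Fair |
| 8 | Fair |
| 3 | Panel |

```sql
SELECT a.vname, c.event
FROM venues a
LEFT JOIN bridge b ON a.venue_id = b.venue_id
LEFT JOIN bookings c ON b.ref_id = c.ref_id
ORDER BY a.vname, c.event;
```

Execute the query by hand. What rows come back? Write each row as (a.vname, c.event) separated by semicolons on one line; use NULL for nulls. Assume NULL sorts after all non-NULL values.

(Dome, NULL); (Forum, NULL); (Gallery, Gala); (Gallery, Workshop); (Loft, NULL); (Pavilion, Fair)

Joins associate left-to-right: venues LEFT JOIN bridge on venue_id gives 5 intermediate row(s).
Then LEFT JOIN `bookings c` on ref_id: each of those 5 rows is kept; rows whose b.ref_id has no match in c get NULL for c's columns.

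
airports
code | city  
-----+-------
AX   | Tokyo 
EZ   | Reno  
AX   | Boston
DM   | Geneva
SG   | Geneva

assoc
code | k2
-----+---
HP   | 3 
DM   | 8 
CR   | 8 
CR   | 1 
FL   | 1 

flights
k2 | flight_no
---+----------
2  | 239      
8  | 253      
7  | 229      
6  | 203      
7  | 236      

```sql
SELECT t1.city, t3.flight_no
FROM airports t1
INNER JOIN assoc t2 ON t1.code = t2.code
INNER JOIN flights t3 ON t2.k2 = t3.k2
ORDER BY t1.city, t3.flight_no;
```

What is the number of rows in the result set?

Step 1 — t1 INNER JOIN t2 on code → 1 row(s).
Then INNER JOIN `flights t3` on k2: keep only rows whose t2.k2 appears in t3.
Result: 1 row(s).

1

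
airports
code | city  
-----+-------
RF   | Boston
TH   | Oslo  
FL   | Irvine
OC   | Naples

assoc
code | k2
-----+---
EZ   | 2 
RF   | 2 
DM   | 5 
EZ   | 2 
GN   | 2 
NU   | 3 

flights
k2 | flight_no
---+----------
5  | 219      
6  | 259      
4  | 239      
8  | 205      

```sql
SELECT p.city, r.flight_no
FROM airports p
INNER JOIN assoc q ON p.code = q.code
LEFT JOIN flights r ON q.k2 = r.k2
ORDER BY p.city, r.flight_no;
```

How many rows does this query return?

1

Evaluate left to right. First `airports p INNER JOIN assoc q` on code: 1 row(s).
Then LEFT JOIN `flights r` on k2: each of those 1 rows is kept; rows whose q.k2 has no match in r get NULL for r's columns.
Result: 1 row(s).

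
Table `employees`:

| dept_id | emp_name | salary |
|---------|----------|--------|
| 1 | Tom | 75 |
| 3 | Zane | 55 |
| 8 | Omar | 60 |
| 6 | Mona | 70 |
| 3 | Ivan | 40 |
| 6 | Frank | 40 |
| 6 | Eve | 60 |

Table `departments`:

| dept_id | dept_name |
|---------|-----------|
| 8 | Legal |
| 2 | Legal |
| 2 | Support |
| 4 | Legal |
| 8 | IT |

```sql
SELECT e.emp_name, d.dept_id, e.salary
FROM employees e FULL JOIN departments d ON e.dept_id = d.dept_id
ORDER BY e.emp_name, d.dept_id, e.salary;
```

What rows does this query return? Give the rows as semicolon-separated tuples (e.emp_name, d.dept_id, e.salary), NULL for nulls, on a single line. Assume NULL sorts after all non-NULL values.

(Eve, NULL, 60); (Frank, NULL, 40); (Ivan, NULL, 40); (Mona, NULL, 70); (Omar, 8, 60); (Omar, 8, 60); (Tom, NULL, 75); (Zane, NULL, 55); (NULL, 2, NULL); (NULL, 2, NULL); (NULL, 4, NULL)

FULL OUTER JOIN keeps every row from both sides; unmatched rows get NULL for the other side's columns.
Matching on e.dept_id = d.dept_id.
- dept_id=1: no d row matches, row kept with d columns NULL.
- dept_id=3: no d row matches, row kept with d columns NULL.
- dept_id=8: 2 matching d row(s), so 2 row(s) emitted.
- dept_id=6: no d row matches, row kept with d columns NULL.
- dept_id=3: no d row matches, row kept with d columns NULL.
- dept_id=6: no d row matches, row kept with d columns NULL.
- dept_id=6: no d row matches, row kept with d columns NULL.
- plus 3 unmatched d row(s), each kept with NULL e columns.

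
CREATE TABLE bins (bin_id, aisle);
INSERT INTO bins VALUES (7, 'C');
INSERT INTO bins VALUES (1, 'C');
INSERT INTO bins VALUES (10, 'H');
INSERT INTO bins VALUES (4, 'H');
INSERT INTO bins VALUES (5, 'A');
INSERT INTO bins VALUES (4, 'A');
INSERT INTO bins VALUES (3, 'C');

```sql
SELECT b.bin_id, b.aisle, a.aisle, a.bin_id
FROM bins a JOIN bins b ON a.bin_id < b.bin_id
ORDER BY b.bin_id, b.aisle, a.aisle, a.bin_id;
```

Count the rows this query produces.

INNER JOIN keeps only pairs where the ON condition holds.
Matching on a.bin_id < b.bin_id.
Matched pairs: 20.
Total: 20 rows.

20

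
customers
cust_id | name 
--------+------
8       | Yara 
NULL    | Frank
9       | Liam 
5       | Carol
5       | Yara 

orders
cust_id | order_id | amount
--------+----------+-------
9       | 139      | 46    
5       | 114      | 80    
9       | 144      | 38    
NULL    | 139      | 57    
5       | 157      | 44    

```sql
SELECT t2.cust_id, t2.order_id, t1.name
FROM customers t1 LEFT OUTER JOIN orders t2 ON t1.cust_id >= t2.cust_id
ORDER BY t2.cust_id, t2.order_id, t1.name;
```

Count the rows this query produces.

11

LEFT JOIN keeps every row from `customers`; unmatched rows get NULL for `orders`'s columns.
Matching on t1.cust_id >= t2.cust_id. A NULL in a compared column never satisfies the condition.
- t1 row (cust_id=8): matches 2 t2 row(s) → 2 output row(s).
- t1 row (cust_id=NULL): no match → kept, t2 columns NULL.
- t1 row (cust_id=9): matches 4 t2 row(s) → 4 output row(s).
- t1 row (cust_id=5): matches 2 t2 row(s) → 2 output row(s).
- t1 row (cust_id=5): matches 2 t2 row(s) → 2 output row(s).
Total: 10 matched + 1 padded = 11 rows.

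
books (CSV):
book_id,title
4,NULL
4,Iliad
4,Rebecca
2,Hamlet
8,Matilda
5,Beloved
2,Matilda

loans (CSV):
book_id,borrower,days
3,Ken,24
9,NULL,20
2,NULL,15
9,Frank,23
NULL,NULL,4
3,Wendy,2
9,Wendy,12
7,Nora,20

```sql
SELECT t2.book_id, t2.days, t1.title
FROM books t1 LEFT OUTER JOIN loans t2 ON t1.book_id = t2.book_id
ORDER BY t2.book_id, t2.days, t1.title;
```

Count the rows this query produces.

7

LEFT JOIN keeps every row from `books`; unmatched rows get NULL for `loans`'s columns.
Matching on t1.book_id = t2.book_id. A NULL in a compared column never satisfies the condition.
Matched pairs: 2; unmatched t1 rows kept: 5.
Total: 2 matched + 5 padded = 7 rows.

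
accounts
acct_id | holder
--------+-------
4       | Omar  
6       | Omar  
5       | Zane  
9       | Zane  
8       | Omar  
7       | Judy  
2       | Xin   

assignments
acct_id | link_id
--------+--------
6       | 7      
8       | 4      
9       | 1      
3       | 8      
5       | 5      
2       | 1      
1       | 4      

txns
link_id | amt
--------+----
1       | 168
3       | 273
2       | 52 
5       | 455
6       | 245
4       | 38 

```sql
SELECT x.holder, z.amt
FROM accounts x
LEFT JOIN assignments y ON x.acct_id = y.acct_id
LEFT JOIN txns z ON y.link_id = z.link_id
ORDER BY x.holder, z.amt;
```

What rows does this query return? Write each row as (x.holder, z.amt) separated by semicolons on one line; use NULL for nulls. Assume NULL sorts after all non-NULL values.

Evaluate left to right. First `accounts x LEFT JOIN assignments y` on acct_id: 7 row(s).
Then LEFT JOIN `txns z` on link_id: each of those 7 rows is kept; rows whose y.link_id has no match in z get NULL for z's columns.

(Judy, NULL); (Omar, 38); (Omar, NULL); (Omar, NULL); (Xin, 168); (Zane, 168); (Zane, 455)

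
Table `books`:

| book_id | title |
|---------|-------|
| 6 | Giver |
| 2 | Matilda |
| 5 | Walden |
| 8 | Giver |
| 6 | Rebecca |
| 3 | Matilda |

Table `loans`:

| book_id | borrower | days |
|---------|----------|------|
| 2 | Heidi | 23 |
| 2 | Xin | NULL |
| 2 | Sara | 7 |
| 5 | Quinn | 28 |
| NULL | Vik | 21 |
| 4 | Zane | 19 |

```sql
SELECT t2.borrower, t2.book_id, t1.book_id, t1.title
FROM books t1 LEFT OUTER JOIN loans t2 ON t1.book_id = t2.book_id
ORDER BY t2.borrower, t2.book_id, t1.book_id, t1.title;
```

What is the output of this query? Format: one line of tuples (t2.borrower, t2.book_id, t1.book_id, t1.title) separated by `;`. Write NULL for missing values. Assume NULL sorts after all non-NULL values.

(Heidi, 2, 2, Matilda); (Quinn, 5, 5, Walden); (Sara, 2, 2, Matilda); (Xin, 2, 2, Matilda); (NULL, NULL, 3, Matilda); (NULL, NULL, 6, Giver); (NULL, NULL, 6, Rebecca); (NULL, NULL, 8, Giver)

LEFT JOIN keeps every row from `books`; unmatched rows get NULL for `loans`'s columns.
Matching on t1.book_id = t2.book_id. A NULL in a compared column never satisfies the condition.
- t1[0] book_id=6 → no match; kept with NULLs on the t2 side.
- t1[1] book_id=2 → 3 match(es) in t2 → 3 row(s).
- t1[2] book_id=5 → 1 match(es) in t2 → 1 row(s).
- t1[3] book_id=8 → no match; kept with NULLs on the t2 side.
- t1[4] book_id=6 → no match; kept with NULLs on the t2 side.
- t1[5] book_id=3 → no match; kept with NULLs on the t2 side.
After projecting and ordering:
t2.borrower | t2.book_id | t1.book_id | t1.title
Heidi | 2 | 2 | Matilda
Quinn | 5 | 5 | Walden
Sara | 2 | 2 | Matilda
Xin | 2 | 2 | Matilda
NULL | NULL | 3 | Matilda
NULL | NULL | 6 | Giver
NULL | NULL | 6 | Rebecca
NULL | NULL | 8 | Giver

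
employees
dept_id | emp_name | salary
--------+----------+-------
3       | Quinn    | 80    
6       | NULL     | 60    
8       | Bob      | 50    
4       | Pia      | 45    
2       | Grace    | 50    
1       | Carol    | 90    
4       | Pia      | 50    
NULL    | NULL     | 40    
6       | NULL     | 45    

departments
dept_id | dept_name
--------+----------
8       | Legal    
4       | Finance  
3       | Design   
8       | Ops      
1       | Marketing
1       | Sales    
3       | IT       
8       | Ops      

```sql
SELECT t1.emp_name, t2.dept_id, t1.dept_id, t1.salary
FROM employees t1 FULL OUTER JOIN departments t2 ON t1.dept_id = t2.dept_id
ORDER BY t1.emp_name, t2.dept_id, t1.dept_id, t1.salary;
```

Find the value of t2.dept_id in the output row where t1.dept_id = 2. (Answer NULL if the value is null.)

NULL

FULL OUTER JOIN keeps every row from both sides; unmatched rows get NULL for the other side's columns.
Matching on t1.dept_id = t2.dept_id. A NULL in a compared column never satisfies the condition.
- t1 row (dept_id=3): matches 2 t2 row(s) → 2 output row(s).
- t1 row (dept_id=6): no match → kept, t2 columns NULL.
- t1 row (dept_id=8): matches 3 t2 row(s) → 3 output row(s).
- t1 row (dept_id=4): matches 1 t2 row(s) → 1 output row(s).
- t1 row (dept_id=2): no match → kept, t2 columns NULL.
- t1 row (dept_id=1): matches 2 t2 row(s) → 2 output row(s).
- t1 row (dept_id=4): matches 1 t2 row(s) → 1 output row(s).
- t1 row (dept_id=NULL): no match → kept, t2 columns NULL.
- t1 row (dept_id=6): no match → kept, t2 columns NULL.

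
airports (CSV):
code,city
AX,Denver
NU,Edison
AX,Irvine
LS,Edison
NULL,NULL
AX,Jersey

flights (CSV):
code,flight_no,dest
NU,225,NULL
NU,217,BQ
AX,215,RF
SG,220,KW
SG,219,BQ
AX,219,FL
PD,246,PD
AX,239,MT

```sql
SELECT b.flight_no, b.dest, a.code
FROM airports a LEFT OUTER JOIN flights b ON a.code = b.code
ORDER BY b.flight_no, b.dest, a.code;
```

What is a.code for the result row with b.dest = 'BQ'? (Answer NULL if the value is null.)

NU

LEFT JOIN keeps every row from `airports`; unmatched rows get NULL for `flights`'s columns.
Matching on a.code = b.code. A NULL in a compared column never satisfies the condition.
Matched pairs: 11; unmatched a rows kept: 2.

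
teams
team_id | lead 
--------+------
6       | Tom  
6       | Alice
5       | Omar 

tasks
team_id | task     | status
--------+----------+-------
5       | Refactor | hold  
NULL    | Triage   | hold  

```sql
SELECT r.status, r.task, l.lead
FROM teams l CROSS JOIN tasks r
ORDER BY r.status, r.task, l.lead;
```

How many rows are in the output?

CROSS JOIN pairs every row of `teams` with every row of `tasks`: 3 × 2 = 6 rows.

6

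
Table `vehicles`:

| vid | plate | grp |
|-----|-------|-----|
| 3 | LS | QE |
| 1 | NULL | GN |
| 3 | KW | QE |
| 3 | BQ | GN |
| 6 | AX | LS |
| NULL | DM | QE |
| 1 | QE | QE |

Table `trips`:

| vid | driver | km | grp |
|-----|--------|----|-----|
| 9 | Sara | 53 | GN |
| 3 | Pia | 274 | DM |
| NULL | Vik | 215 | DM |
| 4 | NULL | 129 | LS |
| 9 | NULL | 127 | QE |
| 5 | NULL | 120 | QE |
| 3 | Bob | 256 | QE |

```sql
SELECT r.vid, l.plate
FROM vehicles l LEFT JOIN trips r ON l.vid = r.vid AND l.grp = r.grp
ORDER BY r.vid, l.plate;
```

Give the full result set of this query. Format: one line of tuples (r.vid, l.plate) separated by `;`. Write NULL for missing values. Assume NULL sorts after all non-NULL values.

(3, KW); (3, LS); (NULL, AX); (NULL, BQ); (NULL, DM); (NULL, QE); (NULL, NULL)

LEFT JOIN keeps every row from `vehicles`; unmatched rows get NULL for `trips`'s columns.
Matching on l.vid = r.vid AND l.grp = r.grp. A NULL in a compared column never satisfies the condition.
- l (vid=3, grp=QE) pairs with 1 row(s) of r.
- l (vid=1, grp=GN) has no partner → padded with NULL.
- l (vid=3, grp=QE) pairs with 1 row(s) of r.
- l (vid=3, grp=GN) has no partner → padded with NULL.
- l (vid=6, grp=LS) has no partner → padded with NULL.
- l (vid=NULL, grp=QE) has no partner → padded with NULL.
- l (vid=1, grp=QE) has no partner → padded with NULL.
After projecting and ordering:
r.vid | l.plate
3 | KW
3 | LS
NULL | AX
NULL | BQ
NULL | DM
NULL | QE
NULL | NULL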